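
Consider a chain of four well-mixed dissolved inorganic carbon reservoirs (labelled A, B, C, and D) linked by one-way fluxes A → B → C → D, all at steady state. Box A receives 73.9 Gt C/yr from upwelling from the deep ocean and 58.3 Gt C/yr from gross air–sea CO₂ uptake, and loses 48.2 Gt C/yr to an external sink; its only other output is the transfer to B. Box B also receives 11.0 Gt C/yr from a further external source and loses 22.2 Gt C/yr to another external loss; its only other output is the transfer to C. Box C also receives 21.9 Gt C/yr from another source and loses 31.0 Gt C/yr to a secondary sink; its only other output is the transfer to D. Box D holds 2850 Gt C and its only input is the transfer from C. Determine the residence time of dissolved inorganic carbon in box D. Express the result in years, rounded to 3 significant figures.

Box A: F(A→B) = (73.9 + 58.3) − 48.2 = 84.000 Gt C/yr.
Box B: F(B→C) = (84.000 + 11.0) − 22.2 = 72.800 Gt C/yr.
Box C: F(C→D) = (72.800 + 21.9) − 31.0 = 63.700 Gt C/yr.
Box D throughput = its input = 63.700 Gt C/yr; τ = 2850 / 63.700 = 44.74 yr.

44.7 yr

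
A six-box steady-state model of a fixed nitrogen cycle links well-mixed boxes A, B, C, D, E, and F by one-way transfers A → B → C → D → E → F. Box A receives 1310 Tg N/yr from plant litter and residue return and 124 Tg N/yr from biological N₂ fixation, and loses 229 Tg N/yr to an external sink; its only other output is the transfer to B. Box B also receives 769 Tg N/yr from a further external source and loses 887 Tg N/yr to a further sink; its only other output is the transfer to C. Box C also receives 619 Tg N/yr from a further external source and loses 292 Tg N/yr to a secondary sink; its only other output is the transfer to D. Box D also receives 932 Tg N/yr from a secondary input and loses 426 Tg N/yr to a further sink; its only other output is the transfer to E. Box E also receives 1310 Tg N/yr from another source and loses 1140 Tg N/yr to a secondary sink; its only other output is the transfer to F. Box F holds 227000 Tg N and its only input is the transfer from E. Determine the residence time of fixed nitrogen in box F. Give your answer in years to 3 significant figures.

Box A: F(A→B) = (1310 + 124) − 229 = 1205.0 Tg N/yr.
Box B: F(B→C) = (1205.0 + 769) − 887 = 1087.0 Tg N/yr.
Box C: F(C→D) = (1087.0 + 619) − 292 = 1414.0 Tg N/yr.
Box D: F(D→E) = (1414.0 + 932) − 426 = 1920.0 Tg N/yr.
Box E: F(E→F) = (1920.0 + 1310) − 1140 = 2090.0 Tg N/yr.
Box F throughput = its input = 2090.0 Tg N/yr; τ = 227000 / 2090.0 = 108.6 yr.

109 yr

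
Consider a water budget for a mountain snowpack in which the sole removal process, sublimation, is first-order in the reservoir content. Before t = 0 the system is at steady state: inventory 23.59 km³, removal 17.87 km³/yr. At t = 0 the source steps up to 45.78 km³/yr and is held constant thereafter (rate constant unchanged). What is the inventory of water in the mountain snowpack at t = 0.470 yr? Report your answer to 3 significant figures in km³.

Residence time τ = M₀/F₀ = 1.320 yr. The eventual steady state is M_∞ = M₀·(F₁/F₀) = 23.59 × 45.78/17.87 = 60.434 km³.
The anomaly ΔM(t) = M(t) − M_∞ decays as ΔM₀·e^(−t/τ) with ΔM₀ = 23.59 − 60.434 = −36.84 km³.
At t = 0.470 yr, e^(−t/τ) = e^(−0.3560) = 0.7004, so ΔM = −25.81 km³ and M = 60.434 − 25.81 = 34.627 km³.

34.6 km³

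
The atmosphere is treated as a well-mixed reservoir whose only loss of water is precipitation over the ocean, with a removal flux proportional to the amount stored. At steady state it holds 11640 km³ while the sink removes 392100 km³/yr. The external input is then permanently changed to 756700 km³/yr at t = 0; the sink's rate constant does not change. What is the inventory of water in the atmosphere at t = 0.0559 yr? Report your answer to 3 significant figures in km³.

20800 km³

The sink rate constant is k = F₀/M₀ = 392100/11640 = 33.69 yr⁻¹.
Solving dM/dt = F₁ − kM with M(0) = M₀ gives M(t) = F₁/k + (M₀ − F₁/k)·e^(−kt).
F₁/k = 756700/33.69 = 22464 km³; kt = 33.69 × 0.0559 = 1.883, e^(−kt) = 0.1521.
M(0.0559) = 22464 + (11640 − 22464) × 0.1521 = 22464 − 1647 = 20817 km³.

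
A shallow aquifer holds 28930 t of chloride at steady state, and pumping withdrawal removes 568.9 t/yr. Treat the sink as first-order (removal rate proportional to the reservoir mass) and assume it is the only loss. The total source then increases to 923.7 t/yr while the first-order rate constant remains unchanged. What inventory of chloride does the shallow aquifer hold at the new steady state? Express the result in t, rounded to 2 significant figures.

Rate constant k = F/M = 568.9 / 28930 = 0.01966 yr⁻¹.
At the new steady state, source = k·M_new ⇒ M_new = 923.7 / 0.01966 = 46970 t.
(Equivalently M_new = M × F_new/F_old = 28930 × 923.7/568.9.)

47000 t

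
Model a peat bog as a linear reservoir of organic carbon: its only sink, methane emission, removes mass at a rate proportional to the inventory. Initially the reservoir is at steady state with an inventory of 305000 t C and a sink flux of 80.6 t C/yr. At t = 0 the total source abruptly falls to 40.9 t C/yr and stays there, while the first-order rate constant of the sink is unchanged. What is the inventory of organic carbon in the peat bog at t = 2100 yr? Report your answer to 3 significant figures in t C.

τ = M₀/F₀ = 305000/80.6 = 3784 yr; rate constant k = 1/τ.
New steady state M_∞ = F₁/k = F₁·τ = 40.9 × 3784 = 154770 t C.
M(t) = M_∞ + (M₀ − M_∞)·e^(−t/τ); t/τ = 2100/3784 = 0.5550, so e^(−t/τ) = 0.5741.
M(t) = 154770 + 150200 × 0.5741 = 241020 t C.

241000 t C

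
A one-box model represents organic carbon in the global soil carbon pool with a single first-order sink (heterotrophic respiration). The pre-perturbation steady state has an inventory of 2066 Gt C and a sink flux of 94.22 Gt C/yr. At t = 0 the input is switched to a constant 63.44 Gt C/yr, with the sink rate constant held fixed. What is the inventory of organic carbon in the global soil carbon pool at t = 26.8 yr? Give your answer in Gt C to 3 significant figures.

1590 Gt C

Residence time τ = M₀/F₀ = 21.93 yr. The eventual steady state is M_∞ = M₀·(F₁/F₀) = 2066 × 63.44/94.22 = 1391.1 Gt C.
The anomaly ΔM(t) = M(t) − M_∞ decays as ΔM₀·e^(−t/τ) with ΔM₀ = 2066 − 1391.1 = 674.9 Gt C.
At t = 26.8 yr, e^(−t/τ) = e^(−1.222) = 0.2946, so ΔM = 198.8 Gt C and M = 1391.1 + 198.8 = 1589.9 Gt C.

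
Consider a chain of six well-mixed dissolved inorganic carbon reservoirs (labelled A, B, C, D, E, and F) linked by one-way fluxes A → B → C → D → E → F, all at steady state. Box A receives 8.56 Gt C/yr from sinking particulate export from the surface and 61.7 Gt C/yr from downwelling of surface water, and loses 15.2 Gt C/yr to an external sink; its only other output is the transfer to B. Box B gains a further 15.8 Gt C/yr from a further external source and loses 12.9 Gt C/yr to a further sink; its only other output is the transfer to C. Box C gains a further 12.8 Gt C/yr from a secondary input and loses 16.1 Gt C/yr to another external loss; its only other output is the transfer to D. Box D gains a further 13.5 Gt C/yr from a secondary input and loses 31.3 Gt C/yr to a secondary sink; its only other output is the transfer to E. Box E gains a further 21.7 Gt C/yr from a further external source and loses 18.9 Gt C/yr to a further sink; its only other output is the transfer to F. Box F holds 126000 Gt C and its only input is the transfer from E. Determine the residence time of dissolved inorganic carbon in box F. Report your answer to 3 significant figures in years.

Box A: F(A→B) = (8.56 + 61.7) − 15.2 = 55.060 Gt C/yr.
Box B: F(B→C) = (55.060 + 15.8) − 12.9 = 57.960 Gt C/yr.
Box C: F(C→D) = (57.960 + 12.8) − 16.1 = 54.660 Gt C/yr.
Box D: F(D→E) = (54.660 + 13.5) − 31.3 = 36.860 Gt C/yr.
Box E: F(E→F) = (36.860 + 21.7) − 18.9 = 39.660 Gt C/yr.
Box F throughput = its input = 39.660 Gt C/yr; τ = 126000 / 39.660 = 3177 yr.

3180 yr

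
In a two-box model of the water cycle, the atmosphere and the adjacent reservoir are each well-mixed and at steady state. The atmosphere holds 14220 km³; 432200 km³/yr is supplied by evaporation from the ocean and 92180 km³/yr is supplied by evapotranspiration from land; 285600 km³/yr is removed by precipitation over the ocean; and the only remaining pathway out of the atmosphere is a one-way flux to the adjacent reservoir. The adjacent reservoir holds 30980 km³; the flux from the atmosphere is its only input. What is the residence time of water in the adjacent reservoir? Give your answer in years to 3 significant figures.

Balance the atmosphere: ΣF_in = 432200 + 92180 = 524380 km³/yr.
Flux to the adjacent reservoir = ΣF_in − (285600) = 238780 km³/yr.
At steady state the output of the adjacent reservoir equals its input, 238780 km³/yr.
τ = M / F = 30980 / 238780 = 0.1297 yr.

0.130 yr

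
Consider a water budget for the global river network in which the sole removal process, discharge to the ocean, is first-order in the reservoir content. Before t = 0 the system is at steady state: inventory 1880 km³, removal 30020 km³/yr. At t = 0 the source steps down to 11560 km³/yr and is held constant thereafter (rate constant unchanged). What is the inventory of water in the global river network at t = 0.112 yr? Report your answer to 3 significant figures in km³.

The sink rate constant is k = F₀/M₀ = 30020/1880 = 15.97 yr⁻¹.
Solving dM/dt = F₁ − kM with M(0) = M₀ gives M(t) = F₁/k + (M₀ − F₁/k)·e^(−kt).
F₁/k = 11560/15.97 = 723.94 km³; kt = 15.97 × 0.112 = 1.788, e^(−kt) = 0.1672.
M(0.112) = 723.94 + (1880 − 723.94) × 0.1672 = 723.94 + 193.3 = 917.26 km³.

917 km³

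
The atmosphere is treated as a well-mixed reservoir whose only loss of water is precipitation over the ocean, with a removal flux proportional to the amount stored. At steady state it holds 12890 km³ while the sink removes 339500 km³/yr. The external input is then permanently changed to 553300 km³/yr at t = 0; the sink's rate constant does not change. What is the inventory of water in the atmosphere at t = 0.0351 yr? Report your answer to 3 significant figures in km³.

17800 km³

The sink rate constant is k = F₀/M₀ = 339500/12890 = 26.34 yr⁻¹.
Solving dM/dt = F₁ − kM with M(0) = M₀ gives M(t) = F₁/k + (M₀ − F₁/k)·e^(−kt).
F₁/k = 553300/26.34 = 21007 km³; kt = 26.34 × 0.0351 = 0.9245, e^(−kt) = 0.3967.
M(0.0351) = 21007 + (12890 − 21007) × 0.3967 = 21007 − 3221 = 17787 km³.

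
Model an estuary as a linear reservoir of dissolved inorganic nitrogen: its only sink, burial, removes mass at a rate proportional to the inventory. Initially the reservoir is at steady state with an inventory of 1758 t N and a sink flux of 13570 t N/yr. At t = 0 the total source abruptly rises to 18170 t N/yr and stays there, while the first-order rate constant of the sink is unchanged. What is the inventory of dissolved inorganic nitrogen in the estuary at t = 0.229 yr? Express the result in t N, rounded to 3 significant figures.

Residence time τ = M₀/F₀ = 0.1296 yr. The eventual steady state is M_∞ = M₀·(F₁/F₀) = 1758 × 18170/13570 = 2353.9 t N.
The anomaly ΔM(t) = M(t) − M_∞ decays as ΔM₀·e^(−t/τ) with ΔM₀ = 1758 − 2353.9 = −595.9 t N.
At t = 0.229 yr, e^(−t/τ) = e^(−1.768) = 0.1707, so ΔM = −101.7 t N and M = 2353.9 − 101.7 = 2252.2 t N.

2250 t N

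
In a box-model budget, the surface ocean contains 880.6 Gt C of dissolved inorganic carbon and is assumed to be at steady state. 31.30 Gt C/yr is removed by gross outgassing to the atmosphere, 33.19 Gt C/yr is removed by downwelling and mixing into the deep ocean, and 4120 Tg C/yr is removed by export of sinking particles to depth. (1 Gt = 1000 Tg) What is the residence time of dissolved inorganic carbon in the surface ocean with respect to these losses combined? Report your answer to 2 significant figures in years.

Convert the export of sinking particles to depth flux: 4120 Tg C/yr = 4.120 Gt C/yr.
Total removal = 31.30 + 33.19 + 4.120 = 68.610 Gt C/yr.
τ = M / ΣF_out = 880.6 / 68.610 = 12.83 yr.

13 yr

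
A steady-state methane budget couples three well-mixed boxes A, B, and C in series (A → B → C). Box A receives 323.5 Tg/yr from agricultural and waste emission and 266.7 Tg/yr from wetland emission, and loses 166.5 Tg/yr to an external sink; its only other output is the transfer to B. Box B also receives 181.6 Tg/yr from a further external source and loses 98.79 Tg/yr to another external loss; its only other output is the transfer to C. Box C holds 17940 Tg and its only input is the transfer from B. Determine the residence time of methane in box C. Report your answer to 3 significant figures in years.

Box A: F(A→B) = (323.5 + 266.7) − 166.5 = 423.70 Tg/yr.
Box B: F(B→C) = (423.70 + 181.6) − 98.79 = 506.51 Tg/yr.
Box C throughput = its input = 506.51 Tg/yr; τ = 17940 / 506.51 = 35.42 yr.

35.4 yr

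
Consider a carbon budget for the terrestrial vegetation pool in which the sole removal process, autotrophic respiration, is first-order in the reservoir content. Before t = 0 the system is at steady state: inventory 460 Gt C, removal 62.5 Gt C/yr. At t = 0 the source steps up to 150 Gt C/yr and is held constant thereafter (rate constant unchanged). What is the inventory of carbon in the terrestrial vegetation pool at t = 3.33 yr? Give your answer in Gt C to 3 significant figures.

τ = M₀/F₀ = 460/62.5 = 7.360 yr; rate constant k = 1/τ.
New steady state M_∞ = F₁/k = F₁·τ = 150 × 7.360 = 1104.0 Gt C.
M(t) = M_∞ + (M₀ − M_∞)·e^(−t/τ); t/τ = 3.33/7.360 = 0.4524, so e^(−t/τ) = 0.6361.
M(t) = 1104.0 − 644.0 × 0.6361 = 694.37 Gt C.

694 Gt C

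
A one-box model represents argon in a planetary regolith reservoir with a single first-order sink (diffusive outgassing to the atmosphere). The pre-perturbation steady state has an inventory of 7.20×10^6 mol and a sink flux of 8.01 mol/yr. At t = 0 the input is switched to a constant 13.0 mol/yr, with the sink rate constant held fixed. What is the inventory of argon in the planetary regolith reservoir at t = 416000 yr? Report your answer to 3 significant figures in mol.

Residence time τ = M₀/F₀ = 898900 yr. The eventual steady state is M_∞ = M₀·(F₁/F₀) = 7.20×10^6 × 13.0/8.01 = 1.1685×10^7 mol.
The anomaly ΔM(t) = M(t) − M_∞ decays as ΔM₀·e^(−t/τ) with ΔM₀ = 7.20×10^6 − 1.1685×10^7 = −4.485×10^6 mol.
At t = 416000 yr, e^(−t/τ) = e^(−0.4628) = 0.6295, so ΔM = −2.824×10^6 mol and M = 1.1685×10^7 − 2.824×10^6 = 8.8618×10^6 mol.

8.86×10^6 mol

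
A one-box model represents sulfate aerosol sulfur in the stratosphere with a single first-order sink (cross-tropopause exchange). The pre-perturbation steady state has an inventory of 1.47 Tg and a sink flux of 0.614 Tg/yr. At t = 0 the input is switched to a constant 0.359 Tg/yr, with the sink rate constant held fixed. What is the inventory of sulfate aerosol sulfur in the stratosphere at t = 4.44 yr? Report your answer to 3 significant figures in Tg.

0.955 Tg

The sink rate constant is k = F₀/M₀ = 0.614/1.47 = 0.4177 yr⁻¹.
Solving dM/dt = F₁ − kM with M(0) = M₀ gives M(t) = F₁/k + (M₀ − F₁/k)·e^(−kt).
F₁/k = 0.359/0.4177 = 0.85950 Tg; kt = 0.4177 × 4.44 = 1.855, e^(−kt) = 0.1565.
M(4.44) = 0.85950 + (1.47 − 0.85950) × 0.1565 = 0.85950 + 0.09556 = 0.95506 Tg.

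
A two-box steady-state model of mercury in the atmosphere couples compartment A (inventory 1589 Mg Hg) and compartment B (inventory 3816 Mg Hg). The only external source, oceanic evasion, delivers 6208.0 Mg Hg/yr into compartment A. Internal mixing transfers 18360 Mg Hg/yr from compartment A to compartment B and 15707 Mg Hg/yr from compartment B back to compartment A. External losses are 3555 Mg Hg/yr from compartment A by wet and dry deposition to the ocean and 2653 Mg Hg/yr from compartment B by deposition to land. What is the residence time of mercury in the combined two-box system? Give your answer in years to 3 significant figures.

0.871 yr

Treat the two boxes together as one reservoir: the mixing fluxes between them are internal recycling, so τ = ΣM / Σ(external losses).
M_total = 1589 + 3816 = 5405.0 Mg Hg.
ΣF_external_out = 3555 + 2653 = 6208.0 Mg Hg/yr.
τ = M_total / ΣF_ext = 5405.0 / 6208.0 = 0.8707 yr.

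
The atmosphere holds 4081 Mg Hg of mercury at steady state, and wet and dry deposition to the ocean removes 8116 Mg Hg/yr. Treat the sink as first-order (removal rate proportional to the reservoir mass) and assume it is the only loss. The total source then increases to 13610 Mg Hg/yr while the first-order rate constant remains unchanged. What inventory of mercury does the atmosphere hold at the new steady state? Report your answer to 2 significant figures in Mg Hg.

Rate constant k = F/M = 8116 / 4081 = 1.989 yr⁻¹.
At the new steady state, source = k·M_new ⇒ M_new = 13610 / 1.989 = 6844 Mg Hg.
(Equivalently M_new = M × F_new/F_old = 4081 × 13610/8116.)

6800 Mg Hg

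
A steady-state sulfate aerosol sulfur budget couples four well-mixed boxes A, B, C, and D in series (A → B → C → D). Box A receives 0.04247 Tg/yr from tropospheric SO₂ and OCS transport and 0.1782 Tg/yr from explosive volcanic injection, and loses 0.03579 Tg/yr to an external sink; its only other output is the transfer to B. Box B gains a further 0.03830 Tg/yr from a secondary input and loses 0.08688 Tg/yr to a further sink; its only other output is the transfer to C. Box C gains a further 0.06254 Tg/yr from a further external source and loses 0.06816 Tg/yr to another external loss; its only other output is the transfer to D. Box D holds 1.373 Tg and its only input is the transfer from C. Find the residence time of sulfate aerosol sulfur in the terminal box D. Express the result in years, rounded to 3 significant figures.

Box A: F(A→B) = (0.04247 + 0.1782) − 0.03579 = 0.18488 Tg/yr.
Box B: F(B→C) = (0.18488 + 0.03830) − 0.08688 = 0.13630 Tg/yr.
Box C: F(C→D) = (0.13630 + 0.06254) − 0.06816 = 0.13068 Tg/yr.
Box D throughput = its input = 0.13068 Tg/yr; τ = 1.373 / 0.13068 = 10.51 yr.

10.5 yr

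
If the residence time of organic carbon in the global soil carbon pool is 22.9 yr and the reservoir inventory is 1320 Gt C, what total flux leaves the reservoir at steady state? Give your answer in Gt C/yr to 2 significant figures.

58 Gt C/yr

F = M / τ = 1320 / 22.9 = 57.64 Gt C/yr.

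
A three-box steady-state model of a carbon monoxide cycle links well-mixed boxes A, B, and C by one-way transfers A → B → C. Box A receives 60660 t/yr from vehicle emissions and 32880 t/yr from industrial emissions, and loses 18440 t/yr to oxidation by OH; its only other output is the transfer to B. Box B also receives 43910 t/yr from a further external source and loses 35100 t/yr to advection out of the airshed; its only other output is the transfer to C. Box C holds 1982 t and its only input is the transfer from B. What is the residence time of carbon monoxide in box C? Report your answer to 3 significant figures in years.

Box A: F(A→B) = (60660 + 32880) − 18440 = 75100 t/yr.
Box B: F(B→C) = (75100 + 43910) − 35100 = 83910 t/yr.
Box C throughput = its input = 83910 t/yr; τ = 1982 / 83910 = 0.02362 yr.

0.0236 yr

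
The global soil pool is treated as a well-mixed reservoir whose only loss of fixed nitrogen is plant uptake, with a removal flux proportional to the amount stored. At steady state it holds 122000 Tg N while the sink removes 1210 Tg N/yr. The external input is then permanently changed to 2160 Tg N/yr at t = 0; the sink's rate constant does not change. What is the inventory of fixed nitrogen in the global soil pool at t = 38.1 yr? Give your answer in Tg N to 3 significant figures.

152000 Tg N

Residence time τ = M₀/F₀ = 100.8 yr. The eventual steady state is M_∞ = M₀·(F₁/F₀) = 122000 × 2160/1210 = 217790 Tg N.
The anomaly ΔM(t) = M(t) − M_∞ decays as ΔM₀·e^(−t/τ) with ΔM₀ = 122000 − 217790 = −95790 Tg N.
At t = 38.1 yr, e^(−t/τ) = e^(−0.3779) = 0.6853, so ΔM = −65640 Tg N and M = 217790 − 65640 = 152140 Tg N.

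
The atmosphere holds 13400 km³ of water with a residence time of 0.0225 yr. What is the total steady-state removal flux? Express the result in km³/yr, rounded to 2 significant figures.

600000 km³/yr

F = M / τ = 13400 / 0.0225 = 595600 km³/yr.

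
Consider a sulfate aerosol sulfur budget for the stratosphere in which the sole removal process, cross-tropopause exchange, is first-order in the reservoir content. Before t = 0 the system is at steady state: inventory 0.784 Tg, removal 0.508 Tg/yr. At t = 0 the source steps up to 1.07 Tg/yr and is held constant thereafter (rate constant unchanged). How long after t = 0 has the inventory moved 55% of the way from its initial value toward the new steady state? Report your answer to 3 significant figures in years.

1.23 yr

τ = M₀/F₀ = 0.784/0.508 = 1.543 yr.
The remaining gap fraction is e^(−t/τ); 55% covered ⇒ e^(−t/τ) = 0.450.
t = −τ ln(0.450) = 1.543 × 0.7985 = 1.232 yr.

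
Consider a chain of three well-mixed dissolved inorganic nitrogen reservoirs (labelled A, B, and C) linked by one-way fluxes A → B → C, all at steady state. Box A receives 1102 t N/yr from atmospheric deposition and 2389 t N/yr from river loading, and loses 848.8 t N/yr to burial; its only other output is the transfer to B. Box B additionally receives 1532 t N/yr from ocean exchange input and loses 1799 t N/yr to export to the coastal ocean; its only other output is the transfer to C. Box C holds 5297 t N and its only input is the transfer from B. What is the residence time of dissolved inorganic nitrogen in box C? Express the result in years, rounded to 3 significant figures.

2.23 yr

Box A: F(A→B) = (1102 + 2389) − 848.8 = 2642.2 t N/yr.
Box B: F(B→C) = (2642.2 + 1532) − 1799 = 2375.2 t N/yr.
Box C throughput = its input = 2375.2 t N/yr; τ = 5297 / 2375.2 = 2.230 yr.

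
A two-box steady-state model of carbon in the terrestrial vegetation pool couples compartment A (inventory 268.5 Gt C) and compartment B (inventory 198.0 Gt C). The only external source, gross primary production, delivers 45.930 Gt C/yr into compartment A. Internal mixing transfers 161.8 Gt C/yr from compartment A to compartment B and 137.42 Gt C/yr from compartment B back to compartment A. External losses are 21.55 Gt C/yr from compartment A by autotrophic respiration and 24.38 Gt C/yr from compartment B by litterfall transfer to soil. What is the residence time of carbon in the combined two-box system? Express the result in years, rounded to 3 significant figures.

Residence time in the combined system uses the total inventory and the total *external* removal — internal exchanges between the two boxes cancel.
M_total = 268.5 + 198.0 = 466.50 Gt C.
ΣF_external_out = 21.55 + 24.38 = 45.930 Gt C/yr.
τ = M_total / ΣF_ext = 466.50 / 45.930 = 10.16 yr.

10.2 yr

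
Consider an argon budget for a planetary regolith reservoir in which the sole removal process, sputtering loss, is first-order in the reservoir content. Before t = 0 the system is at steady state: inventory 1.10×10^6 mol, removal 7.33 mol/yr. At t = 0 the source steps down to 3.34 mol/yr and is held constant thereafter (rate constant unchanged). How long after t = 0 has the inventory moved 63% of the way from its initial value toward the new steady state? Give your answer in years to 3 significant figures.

τ = M₀/F₀ = 1.10×10^6/7.33 = 150100 yr.
The remaining gap fraction is e^(−t/τ); 63% covered ⇒ e^(−t/τ) = 0.370.
t = −τ ln(0.370) = 150100 × 0.9943 = 149200 yr.

149000 yr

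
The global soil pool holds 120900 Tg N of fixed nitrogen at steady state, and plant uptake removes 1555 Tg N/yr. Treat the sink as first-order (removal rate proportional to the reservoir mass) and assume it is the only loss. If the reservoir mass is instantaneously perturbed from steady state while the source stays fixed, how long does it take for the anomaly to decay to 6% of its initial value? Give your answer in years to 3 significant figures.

219 yr

For a linear reservoir the anomaly decays as exp(−t/τ) with τ = M/F = 120900/1555 = 77.75 yr.
exp(−t/τ) = 0.06 ⇒ t = −τ ln(0.06) = 77.75 × 2.813 = 218.7 yr.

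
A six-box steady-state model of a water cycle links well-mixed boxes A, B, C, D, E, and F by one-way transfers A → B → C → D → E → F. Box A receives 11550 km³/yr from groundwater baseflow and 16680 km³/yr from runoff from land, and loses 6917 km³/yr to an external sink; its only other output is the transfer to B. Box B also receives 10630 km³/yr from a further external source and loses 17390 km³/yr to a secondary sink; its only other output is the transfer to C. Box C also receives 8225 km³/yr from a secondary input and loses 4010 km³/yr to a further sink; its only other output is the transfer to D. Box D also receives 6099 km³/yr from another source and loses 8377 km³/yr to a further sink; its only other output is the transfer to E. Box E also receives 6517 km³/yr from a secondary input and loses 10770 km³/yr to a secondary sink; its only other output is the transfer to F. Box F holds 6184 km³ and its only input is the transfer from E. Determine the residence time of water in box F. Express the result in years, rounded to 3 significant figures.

0.505 yr

Box A: F(A→B) = (11550 + 16680) − 6917 = 21313 km³/yr.
Box B: F(B→C) = (21313 + 10630) − 17390 = 14553 km³/yr.
Box C: F(C→D) = (14553 + 8225) − 4010 = 18768 km³/yr.
Box D: F(D→E) = (18768 + 6099) − 8377 = 16490 km³/yr.
Box E: F(E→F) = (16490 + 6517) − 10770 = 12237 km³/yr.
Box F throughput = its input = 12237 km³/yr; τ = 6184 / 12237 = 0.5054 yr.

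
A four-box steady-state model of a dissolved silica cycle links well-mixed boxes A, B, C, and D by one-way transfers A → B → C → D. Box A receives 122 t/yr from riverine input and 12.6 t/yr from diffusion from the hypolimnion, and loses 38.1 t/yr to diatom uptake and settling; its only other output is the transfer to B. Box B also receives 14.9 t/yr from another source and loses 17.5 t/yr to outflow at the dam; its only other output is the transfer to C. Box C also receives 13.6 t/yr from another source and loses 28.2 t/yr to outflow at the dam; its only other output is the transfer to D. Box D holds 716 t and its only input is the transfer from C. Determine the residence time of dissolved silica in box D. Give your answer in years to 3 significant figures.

9.03 yr

Box A: F(A→B) = (122 + 12.6) − 38.1 = 96.500 t/yr.
Box B: F(B→C) = (96.500 + 14.9) − 17.5 = 93.900 t/yr.
Box C: F(C→D) = (93.900 + 13.6) − 28.2 = 79.300 t/yr.
Box D throughput = its input = 79.300 t/yr; τ = 716 / 79.300 = 9.029 yr.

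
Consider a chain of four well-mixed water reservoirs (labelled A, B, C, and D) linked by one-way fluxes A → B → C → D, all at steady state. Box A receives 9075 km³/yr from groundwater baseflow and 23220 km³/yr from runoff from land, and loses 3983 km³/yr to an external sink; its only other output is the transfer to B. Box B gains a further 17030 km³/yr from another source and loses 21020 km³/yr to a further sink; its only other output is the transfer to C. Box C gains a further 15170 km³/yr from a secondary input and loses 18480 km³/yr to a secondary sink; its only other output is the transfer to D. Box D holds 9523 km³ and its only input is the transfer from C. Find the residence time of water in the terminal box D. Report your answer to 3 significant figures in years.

Box A: F(A→B) = (9075 + 23220) − 3983 = 28312 km³/yr.
Box B: F(B→C) = (28312 + 17030) − 21020 = 24322 km³/yr.
Box C: F(C→D) = (24322 + 15170) − 18480 = 21012 km³/yr.
Box D throughput = its input = 21012 km³/yr; τ = 9523 / 21012 = 0.4532 yr.

0.453 yr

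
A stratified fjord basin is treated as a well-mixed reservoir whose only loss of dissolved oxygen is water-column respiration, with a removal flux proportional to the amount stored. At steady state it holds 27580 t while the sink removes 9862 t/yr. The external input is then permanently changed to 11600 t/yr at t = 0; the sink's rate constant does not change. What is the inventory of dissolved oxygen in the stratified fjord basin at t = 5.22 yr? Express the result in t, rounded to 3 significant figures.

31700 t

τ = M₀/F₀ = 27580/9862 = 2.797 yr; rate constant k = 1/τ.
New steady state M_∞ = F₁/k = F₁·τ = 11600 × 2.797 = 32440 t.
M(t) = M_∞ + (M₀ − M_∞)·e^(−t/τ); t/τ = 5.22/2.797 = 1.867, so e^(−t/τ) = 0.1547.
M(t) = 32440 − 4860 × 0.1547 = 31689 t.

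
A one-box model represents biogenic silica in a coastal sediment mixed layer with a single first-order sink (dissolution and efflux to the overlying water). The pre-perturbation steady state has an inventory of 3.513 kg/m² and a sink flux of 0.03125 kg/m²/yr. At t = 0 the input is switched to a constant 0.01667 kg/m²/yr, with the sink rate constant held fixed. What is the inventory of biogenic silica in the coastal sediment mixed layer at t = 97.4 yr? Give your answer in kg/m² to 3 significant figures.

The sink rate constant is k = F₀/M₀ = 0.03125/3.513 = 0.008896 yr⁻¹.
Solving dM/dt = F₁ − kM with M(0) = M₀ gives M(t) = F₁/k + (M₀ − F₁/k)·e^(−kt).
F₁/k = 0.01667/0.008896 = 1.8740 kg/m²; kt = 0.008896 × 97.4 = 0.8664, e^(−kt) = 0.4205.
M(97.4) = 1.8740 + (3.513 − 1.8740) × 0.4205 = 1.8740 + 0.6891 = 2.5631 kg/m².

2.56 kg/m²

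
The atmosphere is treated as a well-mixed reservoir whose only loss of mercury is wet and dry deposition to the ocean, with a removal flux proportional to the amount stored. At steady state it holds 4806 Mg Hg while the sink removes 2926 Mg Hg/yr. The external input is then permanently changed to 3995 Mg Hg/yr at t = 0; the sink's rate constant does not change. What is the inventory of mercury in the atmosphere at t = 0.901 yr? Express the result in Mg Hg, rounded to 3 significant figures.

5550 Mg Hg

Residence time τ = M₀/F₀ = 1.643 yr. The eventual steady state is M_∞ = M₀·(F₁/F₀) = 4806 × 3995/2926 = 6561.8 Mg Hg.
The anomaly ΔM(t) = M(t) − M_∞ decays as ΔM₀·e^(−t/τ) with ΔM₀ = 4806 − 6561.8 = −1756 Mg Hg.
At t = 0.901 yr, e^(−t/τ) = e^(−0.5485) = 0.5778, so ΔM = −1015 Mg Hg and M = 6561.8 − 1015 = 5547.3 Mg Hg.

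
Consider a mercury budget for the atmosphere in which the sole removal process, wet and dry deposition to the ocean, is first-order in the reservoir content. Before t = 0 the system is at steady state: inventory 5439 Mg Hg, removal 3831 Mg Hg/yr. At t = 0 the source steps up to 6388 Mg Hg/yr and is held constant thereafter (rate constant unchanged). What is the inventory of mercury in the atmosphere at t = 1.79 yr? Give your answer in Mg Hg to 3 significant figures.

τ = M₀/F₀ = 5439/3831 = 1.420 yr; rate constant k = 1/τ.
New steady state M_∞ = F₁/k = F₁·τ = 6388 × 1.420 = 9069.3 Mg Hg.
M(t) = M_∞ + (M₀ − M_∞)·e^(−t/τ); t/τ = 1.79/1.420 = 1.261, so e^(−t/τ) = 0.2834.
M(t) = 9069.3 − 3630 × 0.2834 = 8040.3 Mg Hg.

8040 Mg Hg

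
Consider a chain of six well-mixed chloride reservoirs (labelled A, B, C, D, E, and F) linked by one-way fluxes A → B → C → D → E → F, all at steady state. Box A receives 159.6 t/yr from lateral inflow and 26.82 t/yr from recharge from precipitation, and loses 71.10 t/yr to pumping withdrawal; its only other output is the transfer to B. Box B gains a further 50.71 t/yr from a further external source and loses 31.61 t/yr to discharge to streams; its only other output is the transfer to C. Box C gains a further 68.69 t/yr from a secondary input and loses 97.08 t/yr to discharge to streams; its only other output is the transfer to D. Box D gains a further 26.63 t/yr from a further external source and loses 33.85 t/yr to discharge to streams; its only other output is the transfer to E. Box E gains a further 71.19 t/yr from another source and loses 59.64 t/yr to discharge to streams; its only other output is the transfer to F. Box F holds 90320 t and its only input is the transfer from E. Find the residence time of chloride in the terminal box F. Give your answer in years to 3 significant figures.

Box A: F(A→B) = (159.6 + 26.82) − 71.10 = 115.32 t/yr.
Box B: F(B→C) = (115.32 + 50.71) − 31.61 = 134.42 t/yr.
Box C: F(C→D) = (134.42 + 68.69) − 97.08 = 106.03 t/yr.
Box D: F(D→E) = (106.03 + 26.63) − 33.85 = 98.810 t/yr.
Box E: F(E→F) = (98.810 + 71.19) − 59.64 = 110.36 t/yr.
Box F throughput = its input = 110.36 t/yr; τ = 90320 / 110.36 = 818.4 yr.

818 yr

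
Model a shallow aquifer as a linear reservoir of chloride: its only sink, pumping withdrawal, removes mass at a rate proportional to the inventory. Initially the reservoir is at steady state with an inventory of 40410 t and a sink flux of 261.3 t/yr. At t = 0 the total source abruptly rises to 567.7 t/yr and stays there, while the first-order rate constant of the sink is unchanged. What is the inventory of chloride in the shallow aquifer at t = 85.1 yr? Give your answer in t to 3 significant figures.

τ = M₀/F₀ = 40410/261.3 = 154.6 yr; rate constant k = 1/τ.
New steady state M_∞ = F₁/k = F₁·τ = 567.7 × 154.6 = 87795 t.
M(t) = M_∞ + (M₀ − M_∞)·e^(−t/τ); t/τ = 85.1/154.6 = 0.5503, so e^(−t/τ) = 0.5768.
M(t) = 87795 − 47380 × 0.5768 = 60464 t.

60500 t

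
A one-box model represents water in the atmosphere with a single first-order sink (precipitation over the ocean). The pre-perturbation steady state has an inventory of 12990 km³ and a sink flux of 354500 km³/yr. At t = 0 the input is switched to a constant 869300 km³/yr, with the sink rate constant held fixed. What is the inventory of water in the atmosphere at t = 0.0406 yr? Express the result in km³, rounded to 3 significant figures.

The sink rate constant is k = F₀/M₀ = 354500/12990 = 27.29 yr⁻¹.
Solving dM/dt = F₁ − kM with M(0) = M₀ gives M(t) = F₁/k + (M₀ − F₁/k)·e^(−kt).
F₁/k = 869300/27.29 = 31854 km³; kt = 27.29 × 0.0406 = 1.108, e^(−kt) = 0.3302.
M(0.0406) = 31854 + (12990 − 31854) × 0.3302 = 31854 − 6229 = 25625 km³.

25600 km³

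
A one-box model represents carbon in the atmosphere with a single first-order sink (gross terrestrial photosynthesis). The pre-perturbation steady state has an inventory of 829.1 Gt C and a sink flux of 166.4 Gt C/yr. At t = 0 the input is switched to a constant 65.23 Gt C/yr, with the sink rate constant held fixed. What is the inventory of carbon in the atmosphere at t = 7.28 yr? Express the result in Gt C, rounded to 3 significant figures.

442 Gt C

τ = M₀/F₀ = 829.1/166.4 = 4.983 yr; rate constant k = 1/τ.
New steady state M_∞ = F₁/k = F₁·τ = 65.23 × 4.983 = 325.01 Gt C.
M(t) = M_∞ + (M₀ − M_∞)·e^(−t/τ); t/τ = 7.28/4.983 = 1.461, so e^(−t/τ) = 0.2320.
M(t) = 325.01 + 504.1 × 0.2320 = 441.95 Gt C.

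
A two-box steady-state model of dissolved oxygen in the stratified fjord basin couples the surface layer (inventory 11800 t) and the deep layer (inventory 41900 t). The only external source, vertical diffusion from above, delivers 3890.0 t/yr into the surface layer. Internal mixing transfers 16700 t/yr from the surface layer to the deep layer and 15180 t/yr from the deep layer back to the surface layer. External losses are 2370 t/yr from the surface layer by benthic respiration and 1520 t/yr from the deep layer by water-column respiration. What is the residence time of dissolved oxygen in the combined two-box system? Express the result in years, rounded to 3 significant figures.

13.8 yr

For the system as a whole, the A↔B exchange is internal and contributes nothing to the throughput; only the external sinks remove mass.
M_total = 11800 + 41900 = 53700 t.
ΣF_external_out = 2370 + 1520 = 3890.0 t/yr.
τ = M_total / ΣF_ext = 53700 / 3890.0 = 13.80 yr.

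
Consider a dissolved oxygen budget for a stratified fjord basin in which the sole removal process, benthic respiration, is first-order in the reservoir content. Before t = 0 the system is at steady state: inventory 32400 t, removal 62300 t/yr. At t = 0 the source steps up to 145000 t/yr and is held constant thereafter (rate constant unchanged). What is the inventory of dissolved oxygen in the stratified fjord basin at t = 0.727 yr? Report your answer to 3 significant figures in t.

τ = M₀/F₀ = 32400/62300 = 0.5201 yr; rate constant k = 1/τ.
New steady state M_∞ = F₁/k = F₁·τ = 145000 × 0.5201 = 75409 t.
M(t) = M_∞ + (M₀ − M_∞)·e^(−t/τ); t/τ = 0.727/0.5201 = 1.398, so e^(−t/τ) = 0.2471.
M(t) = 75409 − 43010 × 0.2471 = 64781 t.

64800 t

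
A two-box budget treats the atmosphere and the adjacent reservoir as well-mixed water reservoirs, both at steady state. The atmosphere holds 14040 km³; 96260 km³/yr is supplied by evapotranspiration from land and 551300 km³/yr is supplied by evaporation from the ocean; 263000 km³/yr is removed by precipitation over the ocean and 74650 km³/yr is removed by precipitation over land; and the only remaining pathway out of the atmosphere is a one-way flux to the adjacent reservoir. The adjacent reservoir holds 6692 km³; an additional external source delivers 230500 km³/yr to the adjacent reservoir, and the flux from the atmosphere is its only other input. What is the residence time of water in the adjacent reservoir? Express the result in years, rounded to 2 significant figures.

Balance the atmosphere: ΣF_in = 96260 + 551300 = 647560 km³/yr.
Flux to the adjacent reservoir = ΣF_in − (263000 + 74650) = 309910 km³/yr.
Total input to the adjacent reservoir = 309910 + 230500 = 540410 km³/yr; at steady state this equals its total output.
τ = M / F = 6692 / 540410 = 0.01238 yr.

0.012 yr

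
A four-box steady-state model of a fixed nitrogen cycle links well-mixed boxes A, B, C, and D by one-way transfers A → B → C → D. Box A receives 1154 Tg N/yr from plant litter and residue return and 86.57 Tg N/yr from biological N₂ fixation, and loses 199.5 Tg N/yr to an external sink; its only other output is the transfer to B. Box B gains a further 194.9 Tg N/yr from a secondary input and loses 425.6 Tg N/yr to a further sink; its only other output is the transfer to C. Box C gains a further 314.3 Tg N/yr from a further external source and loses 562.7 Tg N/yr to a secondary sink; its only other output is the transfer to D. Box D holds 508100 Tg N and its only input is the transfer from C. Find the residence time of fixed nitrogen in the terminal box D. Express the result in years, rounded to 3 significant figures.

904 yr

Box A: F(A→B) = (1154 + 86.57) − 199.5 = 1041.1 Tg N/yr.
Box B: F(B→C) = (1041.1 + 194.9) − 425.6 = 810.37 Tg N/yr.
Box C: F(C→D) = (810.37 + 314.3) − 562.7 = 561.97 Tg N/yr.
Box D throughput = its input = 561.97 Tg N/yr; τ = 508100 / 561.97 = 904.1 yr.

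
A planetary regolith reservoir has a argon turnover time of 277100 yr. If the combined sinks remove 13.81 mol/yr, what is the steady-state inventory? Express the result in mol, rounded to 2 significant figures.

3.8×10^6 mol

τ = M/F ⇒ M = τ × F = 277100 × 13.81 = 3.827×10^6 mol.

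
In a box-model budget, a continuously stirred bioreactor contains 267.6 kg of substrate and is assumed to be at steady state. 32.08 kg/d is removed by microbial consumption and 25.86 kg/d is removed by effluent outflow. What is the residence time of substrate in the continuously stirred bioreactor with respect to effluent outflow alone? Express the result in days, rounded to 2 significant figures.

Residence time with respect to a single sink: τ = M / F_sink.
τ = 267.6 / 25.86 = 10.35 d.

10 d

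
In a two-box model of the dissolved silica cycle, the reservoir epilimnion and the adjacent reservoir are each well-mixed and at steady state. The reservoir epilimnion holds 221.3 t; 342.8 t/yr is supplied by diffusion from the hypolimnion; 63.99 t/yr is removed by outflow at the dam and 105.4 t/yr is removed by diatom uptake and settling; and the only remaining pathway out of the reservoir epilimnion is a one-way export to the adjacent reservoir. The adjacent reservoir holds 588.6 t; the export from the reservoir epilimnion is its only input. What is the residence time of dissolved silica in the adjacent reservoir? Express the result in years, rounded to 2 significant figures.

Balance the reservoir epilimnion: ΣF_in = 342.80 t/yr.
Export to the adjacent reservoir = ΣF_in − (63.99 + 105.4) = 173.41 t/yr.
At steady state the output of the adjacent reservoir equals its input, 173.41 t/yr.
τ = M / F = 588.6 / 173.41 = 3.394 yr.

3.4 yr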